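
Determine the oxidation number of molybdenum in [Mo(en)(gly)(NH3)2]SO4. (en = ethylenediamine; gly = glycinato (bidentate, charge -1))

+3

1 sulfate outside the brackets (-2 each) → the complex ion is 2+.
Ligand charges: 1×en neutral; 1×gly = -1; 2×NH3 neutral; sum -1.
Mo + (-1) = 2+ ⇒ Mo is +3.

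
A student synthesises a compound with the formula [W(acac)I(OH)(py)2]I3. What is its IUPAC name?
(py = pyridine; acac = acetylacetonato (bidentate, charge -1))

(acetylacetonato)hydroxoiodobis(pyridine)tungsten(VI) iodide

The 3 iodide counter-ions carry a total charge of -3, so each complex ion is 3+.
Ligand charges: 2×pyridine (neutral), 1×acetylacetonato (-1 each), 1×iodo (-1 each), 1×hydroxo (-1 each); total -3. So W + (-3) = 3+, giving W = +6.
Ligands are named alphabetically: acetylacetonato before hydroxo before iodo before pyridine.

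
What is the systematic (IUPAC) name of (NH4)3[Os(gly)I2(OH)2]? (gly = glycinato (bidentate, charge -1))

ammonium (glycinato)dihydroxodiiodoosmate(II)

The 3 ammonium counter-ions carry a total charge of +3, so each complex ion is 3−.
Ligand charges: 2×hydroxo (-1 each), 1×glycinato (-1 each), 2×iodo (-1 each); total -5. So Os + (-5) = 3−, giving Os = +2.
Ligands are named alphabetically: glycinato before hydroxo before iodo.
The complex ion is anionic, so osmium takes the -ate form osmate(II).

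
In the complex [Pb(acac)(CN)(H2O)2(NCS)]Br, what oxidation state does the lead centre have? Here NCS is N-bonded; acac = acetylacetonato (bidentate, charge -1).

+4

1 bromide outside the brackets (-1 each) → the complex ion is 1+.
Ligand charges: 1×NCS = -1; 1×acac = -1; 1×CN = -1; 2×H2O neutral; sum -3.
Pb + (-3) = 1+ ⇒ Pb is +4.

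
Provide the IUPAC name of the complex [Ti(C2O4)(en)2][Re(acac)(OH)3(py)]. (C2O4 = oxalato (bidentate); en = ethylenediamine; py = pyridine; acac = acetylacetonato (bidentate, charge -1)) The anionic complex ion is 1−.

Both ions are complex: the cation is named first with the plain metal name, the anion second with the -ate form; each ion's ligands are alphabetised independently.
The complex anion is given as 1−; its ligand charges sum to -4, so Re = +3.
A 1:1 salt means the cation carries the equal and opposite charge, 1+.
Cation: ligand charges sum to -2; for the ion to be 1+, Ti = +3.

bis(ethylenediamine)oxalatotitanium(III) (acetylacetonato)trihydroxo(pyridine)rhenate(III)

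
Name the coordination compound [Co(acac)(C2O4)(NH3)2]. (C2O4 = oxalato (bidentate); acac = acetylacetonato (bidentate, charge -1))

(acetylacetonato)diammineoxalatocobalt(III)

There is no counter-ion, so the complex is neutral overall.
Ligand charges: 1×oxalato (-2 each), 1×acetylacetonato (-1 each), 2×ammine (neutral); total -3. So Co + (-3) = 0, giving Co = +3.
Ligands are named alphabetically: acetylacetonato before ammine before oxalato.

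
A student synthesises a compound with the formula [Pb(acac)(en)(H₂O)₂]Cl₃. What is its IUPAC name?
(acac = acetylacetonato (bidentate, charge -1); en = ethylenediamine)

The 3 chloride counter-ions carry a total charge of -3, so each complex ion is 3+.
Ligand charges: 1×acetylacetonato (-1 each), 2×aqua (neutral), 1×ethylenediamine (neutral); total -1. So Pb + (-1) = 3+, giving Pb = +4.
Ligands are named alphabetically: acetylacetonato before aqua before ethylenediamine.

(acetylacetonato)diaqua(ethylenediamine)lead(IV) chloride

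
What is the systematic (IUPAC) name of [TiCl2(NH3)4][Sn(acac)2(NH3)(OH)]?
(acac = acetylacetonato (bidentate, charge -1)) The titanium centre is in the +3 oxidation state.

tetraamminedichlorotitanium(III) bis(acetylacetonato)amminehydroxostannate(II)

Ti is given as +3; the cation's ligand charges sum to -2, so the complex cation is 1+.
A 1:1 salt means the anion carries the equal and opposite charge, 1−.
Anion: ligand charges sum to -3; for the ion to be 1−, Sn = +2.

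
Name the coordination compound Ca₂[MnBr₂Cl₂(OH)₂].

The 2 calcium counter-ions carry a total charge of +4, so each complex ion is 4−.
Ligand charges: 2×chloro (-1 each), 2×hydroxo (-1 each), 2×bromo (-1 each); total -6. So Mn + (-6) = 4−, giving Mn = +2.
Ligands are named alphabetically: bromo before chloro before hydroxo.
The complex ion is anionic, so manganese takes the -ate form manganate(II).

calcium dibromodichlorodihydroxomanganate(II)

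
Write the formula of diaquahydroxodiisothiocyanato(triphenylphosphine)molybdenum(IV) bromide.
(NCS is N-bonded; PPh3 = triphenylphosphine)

Ligands: 2 isothiocyanato (NCS, -1), 2 aqua (H2O, neutral), 1 hydroxo (OH, -1), 1 triphenylphosphine (PPh3, neutral). Ligand charge sum = -3.
Charge balance with bromide (-1) requires 1 complex ion per 1 bromide.

[Mo(H2O)2(NCS)2(OH)(PPh3)]Br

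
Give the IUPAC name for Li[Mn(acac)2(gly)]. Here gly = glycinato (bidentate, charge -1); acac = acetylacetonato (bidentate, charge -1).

The 1 lithium counter-ion carries a total charge of +1, so each complex ion is 1−.
Ligand charges: 1×glycinato (-1 each), 2×acetylacetonato (-1 each); total -3. So Mn + (-3) = 1−, giving Mn = +2.
The complex ion is anionic, so manganese takes the -ate form manganate(II).

lithium bis(acetylacetonato)(glycinato)manganate(II)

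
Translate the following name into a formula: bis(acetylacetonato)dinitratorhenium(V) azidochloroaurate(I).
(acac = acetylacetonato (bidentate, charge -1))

Cation [Re…]: ligand charges -4, Re(V) ⇒ ion charge 1+.
Anion [Au…]: ligand charges -2, Au(I) ⇒ ion charge 1−.
One 1+ cation balances one 1− anion.

[Re(acac)2(NO3)2][AuCl(N3)]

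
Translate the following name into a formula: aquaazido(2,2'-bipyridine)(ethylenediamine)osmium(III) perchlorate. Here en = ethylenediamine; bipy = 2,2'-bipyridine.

[Os(bipy)(en)(H2O)(N3)](ClO4)2

Ligands: 1 azido (N3, -1), 1 aqua (H2O, neutral), 1 ethylenediamine (en, neutral), 1 2,2'-bipyridine (bipy, neutral). Ligand charge sum = -1.
With Os in oxidation state +3, the complex ion is [Os...]^2+.
Charge balance with perchlorate (-1) requires 1 complex ion per 2 perchlorate.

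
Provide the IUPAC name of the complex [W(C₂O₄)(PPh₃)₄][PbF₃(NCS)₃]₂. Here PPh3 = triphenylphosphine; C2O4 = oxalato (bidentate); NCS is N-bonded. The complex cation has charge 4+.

oxalatotetrakis(triphenylphosphine)tungsten(VI) trifluorotriisothiocyanatoplumbate(IV)

Both ions are complex: the cation is named first with the plain metal name, the anion second with the -ate form; each ion's ligands are alphabetised independently.
The complex cation is given as 4+; its ligand charges sum to -2, so W = +6.
With 2 anions per cation, each anion must be 4/2 = 2−.
Anion: ligand charges sum to -6; for the ion to be 2−, Pb = +4.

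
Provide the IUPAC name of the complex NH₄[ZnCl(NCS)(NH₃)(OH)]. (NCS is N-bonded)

ammonium amminechlorohydroxoisothiocyanatozincate(II)

The 1 ammonium counter-ion carries a total charge of +1, so each complex ion is 1−.
Ligand charges: 1×ammine (neutral), 1×chloro (-1 each), 1×isothiocyanato (-1 each), 1×hydroxo (-1 each); total -3. So Zn + (-3) = 1−, giving Zn = +2.
The complex ion is anionic, so zinc takes the -ate form zincate(II).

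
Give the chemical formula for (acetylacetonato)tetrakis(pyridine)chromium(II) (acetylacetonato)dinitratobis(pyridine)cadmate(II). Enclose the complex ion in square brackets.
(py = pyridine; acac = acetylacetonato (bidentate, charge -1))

Cation [Cr…]: ligand charges -1, Cr(II) ⇒ ion charge 1+.
Anion [Cd…]: ligand charges -3, Cd(II) ⇒ ion charge 1−.

[Cr(acac)(py)4][Cd(acac)(NO3)2(py)2]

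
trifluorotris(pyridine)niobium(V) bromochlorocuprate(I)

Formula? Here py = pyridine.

[NbF3(py)3][CuBrCl]2

Cation [Nb…]: ligand charges -3, Nb(V) ⇒ ion charge 2+.
Anion [Cu…]: ligand charges -2, Cu(I) ⇒ ion charge 1−.
One 2+ cation requires 2 of the 1− anion.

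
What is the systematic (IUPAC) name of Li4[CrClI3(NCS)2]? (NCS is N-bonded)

lithium chlorotriiododiisothiocyanatochromate(II)

The 4 lithium counter-ions carry a total charge of +4, so each complex ion is 4−.
Ligand charges: 1×chloro (-1 each), 2×isothiocyanato (-1 each), 3×iodo (-1 each); total -6. So Cr + (-6) = 4−, giving Cr = +2.
Ligands are named alphabetically: chloro before iodo before isothiocyanato.
The complex ion is anionic, so chromium takes the -ate form chromate(II).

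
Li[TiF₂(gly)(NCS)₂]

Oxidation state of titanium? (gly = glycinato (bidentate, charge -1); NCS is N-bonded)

1 lithium outside the brackets (+1 each) → the complex ion is 1−.
Ligand charges: 2×F = -2; 1×gly = -1; 2×NCS = -2; sum -5.
Ti + (-5) = 1− ⇒ Ti is +4.

+4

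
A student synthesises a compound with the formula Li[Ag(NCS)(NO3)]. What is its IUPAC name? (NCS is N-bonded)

lithium isothiocyanatonitratoargentate(I)

The 1 lithium counter-ion carries a total charge of +1, so each complex ion is 1−.
Ligand charges: 1×nitrato (-1 each), 1×isothiocyanato (-1 each); total -2. So Ag + (-2) = 1−, giving Ag = +1.
Ligands are named alphabetically: isothiocyanato before nitrato.
The complex ion is anionic, so silver takes the -ate form argentate(I).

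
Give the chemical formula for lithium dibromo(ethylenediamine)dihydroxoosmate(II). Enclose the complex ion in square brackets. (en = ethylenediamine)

Ligands: 2 hydroxo (OH, -1), 1 ethylenediamine (en, neutral), 2 bromo (Br, -1). Ligand charge sum = -4.
Charge balance with lithium (+1) requires 1 complex ion per 2 lithium.

Li2[OsBr2(en)(OH)2]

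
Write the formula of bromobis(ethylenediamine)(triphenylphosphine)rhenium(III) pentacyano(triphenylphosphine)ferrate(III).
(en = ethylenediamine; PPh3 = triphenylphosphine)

[ReBr(en)2(PPh3)][Fe(CN)5(PPh3)]

Cation [Re…]: ligand charges -1, Re(III) ⇒ ion charge 2+.
Anion [Fe…]: ligand charges -5, Fe(III) ⇒ ion charge 2−.
One 2+ cation balances one 2− anion.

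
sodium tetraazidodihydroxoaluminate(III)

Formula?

Ligands: 4 azido (N3, -1), 2 hydroxo (OH, -1). Ligand charge sum = -6.
With Al in oxidation state +3, the complex ion is [Al...]^3−.
Charge balance with sodium (+1) requires 1 complex ion per 3 sodium.

Na3[Al(N3)4(OH)2]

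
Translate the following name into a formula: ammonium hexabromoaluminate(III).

Ligands: 6 bromo (Br, -1). Ligand charge sum = -6.
Charge balance with ammonium (+1) requires 1 complex ion per 3 ammonium.

(NH4)3[AlBr6]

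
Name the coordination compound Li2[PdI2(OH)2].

lithium dihydroxodiiodopalladate(II)

The 2 lithium counter-ions carry a total charge of +2, so each complex ion is 2−.
Ligand charges: 2×iodo (-1 each), 2×hydroxo (-1 each); total -4. So Pd + (-4) = 2−, giving Pd = +2.
Ligands are named alphabetically: hydroxo before iodo.
The complex ion is anionic, so palladium takes the -ate form palladate(II).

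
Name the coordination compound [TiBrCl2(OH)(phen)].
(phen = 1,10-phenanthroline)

bromodichlorohydroxo(1,10-phenanthroline)titanium(IV)

There is no counter-ion, so the complex is neutral overall.
Ligand charges: 2×chloro (-1 each), 1×1,10-phenanthroline (neutral), 1×hydroxo (-1 each), 1×bromo (-1 each); total -4. So Ti + (-4) = 0, giving Ti = +4.
Ligands are named alphabetically: bromo before chloro before hydroxo before phenanthroline.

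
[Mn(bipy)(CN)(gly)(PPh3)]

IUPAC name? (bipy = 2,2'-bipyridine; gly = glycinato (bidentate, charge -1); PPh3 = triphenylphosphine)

There is no counter-ion, so the complex is neutral overall.
Ligand charges: 1×2,2'-bipyridine (neutral), 1×glycinato (-1 each), 1×triphenylphosphine (neutral), 1×cyano (-1 each); total -2. So Mn + (-2) = 0, giving Mn = +2.
Ligands are named alphabetically: bipyridine before cyano before glycinato before triphenylphosphine.

(2,2'-bipyridine)cyano(glycinato)(triphenylphosphine)manganese(II)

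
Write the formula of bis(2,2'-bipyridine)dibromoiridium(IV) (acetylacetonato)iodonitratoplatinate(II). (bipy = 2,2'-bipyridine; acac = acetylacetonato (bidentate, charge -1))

[Ir(bipy)2Br2][Pt(acac)I(NO3)]2

Cation [Ir…]: ligand charges -2, Ir(IV) ⇒ ion charge 2+.
Anion [Pt…]: ligand charges -3, Pt(II) ⇒ ion charge 1−.
One 2+ cation requires 2 of the 1− anion.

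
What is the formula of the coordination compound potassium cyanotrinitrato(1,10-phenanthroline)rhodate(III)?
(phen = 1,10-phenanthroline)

K[Rh(CN)(NO3)3(phen)]

Ligands: 1 1,10-phenanthroline (phen, neutral), 3 nitrato (NO3, -1), 1 cyano (CN, -1). Ligand charge sum = -4.
With Rh in oxidation state +3, the complex ion is [Rh...]^1−.
Charge balance with potassium (+1) requires 1 complex ion per 1 potassium.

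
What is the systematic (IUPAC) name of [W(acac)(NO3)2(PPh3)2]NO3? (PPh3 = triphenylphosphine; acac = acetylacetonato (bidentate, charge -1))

(acetylacetonato)dinitratobis(triphenylphosphine)tungsten(IV) nitrate

The 1 nitrate counter-ion carries a total charge of -1, so each complex ion is 1+.
Ligand charges: 2×nitrato (-1 each), 2×triphenylphosphine (neutral), 1×acetylacetonato (-1 each); total -3. So W + (-3) = 1+, giving W = +4.
Ligands are named alphabetically: acetylacetonato before nitrato before triphenylphosphine.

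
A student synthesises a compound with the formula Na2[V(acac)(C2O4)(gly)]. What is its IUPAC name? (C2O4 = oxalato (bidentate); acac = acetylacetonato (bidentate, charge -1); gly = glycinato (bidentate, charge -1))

The 2 sodium counter-ions carry a total charge of +2, so each complex ion is 2−.
Ligand charges: 1×oxalato (-2 each), 1×acetylacetonato (-1 each), 1×glycinato (-1 each); total -4. So V + (-4) = 2−, giving V = +2.
The complex ion is anionic, so vanadium takes the -ate form vanadate(II).

sodium (acetylacetonato)(glycinato)oxalatovanadate(II)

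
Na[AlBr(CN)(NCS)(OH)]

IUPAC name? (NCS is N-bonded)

The 1 sodium counter-ion carries a total charge of +1, so each complex ion is 1−.
Ligand charges: 1×isothiocyanato (-1 each), 1×hydroxo (-1 each), 1×cyano (-1 each), 1×bromo (-1 each); total -4. So Al + (-4) = 1−, giving Al = +3.
Ligands are named alphabetically: bromo before cyano before hydroxo before isothiocyanato.
The complex ion is anionic, so aluminium takes the -ate form aluminate(III).

sodium bromocyanohydroxoisothiocyanatoaluminate(III)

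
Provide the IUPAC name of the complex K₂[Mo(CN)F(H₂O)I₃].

The 2 potassium counter-ions carry a total charge of +2, so each complex ion is 2−.
Ligand charges: 1×cyano (-1 each), 1×aqua (neutral), 1×fluoro (-1 each), 3×iodo (-1 each); total -5. So Mo + (-5) = 2−, giving Mo = +3.
The complex ion is anionic, so molybdenum takes the -ate form molybdate(III).

potassium aquacyanofluorotriiodomolybdate(III)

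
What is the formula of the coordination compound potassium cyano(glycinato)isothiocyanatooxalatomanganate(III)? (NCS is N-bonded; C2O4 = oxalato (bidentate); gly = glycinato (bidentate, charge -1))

Ligands: 1 isothiocyanato (NCS, -1), 1 cyano (CN, -1), 1 oxalato (C2O4, -2), 1 glycinato (gly, -1). Ligand charge sum = -5.
With Mn in oxidation state +3, the complex ion is [Mn...]^2−.
Charge balance with potassium (+1) requires 1 complex ion per 2 potassium.

K2[Mn(C2O4)(CN)(gly)(NCS)]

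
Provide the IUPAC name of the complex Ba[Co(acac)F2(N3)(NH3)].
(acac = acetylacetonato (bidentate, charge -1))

barium (acetylacetonato)ammineazidodifluorocobaltate(II)

The 1 barium counter-ion carries a total charge of +2, so each complex ion is 2−.
Ligand charges: 1×acetylacetonato (-1 each), 1×ammine (neutral), 2×fluoro (-1 each), 1×azido (-1 each); total -4. So Co + (-4) = 2−, giving Co = +2.
The complex ion is anionic, so cobalt takes the -ate form cobaltate(II).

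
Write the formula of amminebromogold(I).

[AuBr(NH3)]

Ligands: 1 bromo (Br, -1), 1 ammine (NH3, neutral). Ligand charge sum = -1.
With Au in oxidation state +1, the complex ion is [Au...].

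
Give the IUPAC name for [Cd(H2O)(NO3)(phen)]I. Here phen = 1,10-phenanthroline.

The 1 iodide counter-ion carries a total charge of -1, so each complex ion is 1+.
Ligand charges: 1×1,10-phenanthroline (neutral), 1×nitrato (-1 each), 1×aqua (neutral); total -1. So Cd + (-1) = 1+, giving Cd = +2.
Ligands are named alphabetically: aqua before nitrato before phenanthroline.

aquanitrato(1,10-phenanthroline)cadmium(II) iodide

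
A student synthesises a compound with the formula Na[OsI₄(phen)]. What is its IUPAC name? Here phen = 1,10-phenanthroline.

The 1 sodium counter-ion carries a total charge of +1, so each complex ion is 1−.
Ligand charges: 4×iodo (-1 each), 1×1,10-phenanthroline (neutral); total -4. So Os + (-4) = 1−, giving Os = +3.
Ligands are named alphabetically: iodo before phenanthroline.
The complex ion is anionic, so osmium takes the -ate form osmate(III).

sodium tetraiodo(1,10-phenanthroline)osmate(III)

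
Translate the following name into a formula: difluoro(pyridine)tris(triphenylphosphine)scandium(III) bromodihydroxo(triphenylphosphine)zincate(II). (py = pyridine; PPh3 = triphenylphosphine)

Cation [Sc…]: ligand charges -2, Sc(III) ⇒ ion charge 1+.
Anion [Zn…]: ligand charges -3, Zn(II) ⇒ ion charge 1−.
One 1+ cation balances one 1− anion.

[ScF2(PPh3)3(py)][ZnBr(OH)2(PPh3)]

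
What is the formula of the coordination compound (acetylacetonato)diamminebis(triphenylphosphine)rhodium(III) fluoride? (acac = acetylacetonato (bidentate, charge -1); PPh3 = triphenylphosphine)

[Rh(acac)(NH3)2(PPh3)2]F2

Ligands: 1 acetylacetonato (acac, -1), 2 ammine (NH3, neutral), 2 triphenylphosphine (PPh3, neutral). Ligand charge sum = -1.
Charge balance with fluoride (-1) requires 1 complex ion per 2 fluoride.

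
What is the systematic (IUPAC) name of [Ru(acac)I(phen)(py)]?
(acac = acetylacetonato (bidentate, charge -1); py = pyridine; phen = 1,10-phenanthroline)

There is no counter-ion, so the complex is neutral overall.
Ligand charges: 1×acetylacetonato (-1 each), 1×pyridine (neutral), 1×iodo (-1 each), 1×1,10-phenanthroline (neutral); total -2. So Ru + (-2) = 0, giving Ru = +2.
Ligands are named alphabetically: acetylacetonato before iodo before phenanthroline before pyridine.

(acetylacetonato)iodo(1,10-phenanthroline)(pyridine)ruthenium(II)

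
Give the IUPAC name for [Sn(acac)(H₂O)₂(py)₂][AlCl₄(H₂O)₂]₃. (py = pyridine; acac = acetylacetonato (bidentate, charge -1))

Both ions are complex: the cation is named first with the plain metal name, the anion second with the -ate form; each ion's ligands are alphabetised independently.
Aluminium is always +3 in its complexes; the anion's ligand charges sum to -4, so the complex anion is 1−.
With 3 anions per cation, the cation must be 3×1 = 3+.
Cation: ligand charges sum to -1; for the ion to be 3+, Sn = +4.

(acetylacetonato)diaquabis(pyridine)tin(IV) diaquatetrachloroaluminate(III)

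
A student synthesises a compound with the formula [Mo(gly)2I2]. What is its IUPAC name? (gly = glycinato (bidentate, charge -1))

There is no counter-ion, so the complex is neutral overall.
Ligand charges: 2×glycinato (-1 each), 2×iodo (-1 each); total -4. So Mo + (-4) = 0, giving Mo = +4.
Ligands are named alphabetically: glycinato before iodo.

bis(glycinato)diiodomolybdenum(IV)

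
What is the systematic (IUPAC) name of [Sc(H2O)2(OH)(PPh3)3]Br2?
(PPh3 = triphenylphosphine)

The 2 bromide counter-ions carry a total charge of -2, so each complex ion is 2+.
Ligand charges: 2×aqua (neutral), 1×hydroxo (-1 each), 3×triphenylphosphine (neutral); total -1. So Sc + (-1) = 2+, giving Sc = +3.
Ligands are named alphabetically: aqua before hydroxo before triphenylphosphine.

diaquahydroxotris(triphenylphosphine)scandium(III) bromide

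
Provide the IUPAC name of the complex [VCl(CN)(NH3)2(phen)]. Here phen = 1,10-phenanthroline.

diamminechlorocyano(1,10-phenanthroline)vanadium(II)

There is no counter-ion, so the complex is neutral overall.
Ligand charges: 1×chloro (-1 each), 1×1,10-phenanthroline (neutral), 1×cyano (-1 each), 2×ammine (neutral); total -2. So V + (-2) = 0, giving V = +2.
Ligands are named alphabetically: ammine before chloro before cyano before phenanthroline.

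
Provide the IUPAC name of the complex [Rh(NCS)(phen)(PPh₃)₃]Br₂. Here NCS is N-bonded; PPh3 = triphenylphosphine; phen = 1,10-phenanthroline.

isothiocyanato(1,10-phenanthroline)tris(triphenylphosphine)rhodium(III) bromide

The 2 bromide counter-ions carry a total charge of -2, so each complex ion is 2+.
Ligand charges: 1×isothiocyanato (-1 each), 3×triphenylphosphine (neutral), 1×1,10-phenanthroline (neutral); total -1. So Rh + (-1) = 2+, giving Rh = +3.
Ligands are named alphabetically: isothiocyanato before phenanthroline before triphenylphosphine.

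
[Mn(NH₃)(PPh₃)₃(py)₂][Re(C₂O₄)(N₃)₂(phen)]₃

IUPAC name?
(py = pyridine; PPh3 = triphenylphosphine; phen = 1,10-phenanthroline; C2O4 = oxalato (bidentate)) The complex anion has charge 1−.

The complex anion is given as 1−; its ligand charges sum to -4, so Re = +3.
With 3 anions per cation, the cation must be 3×1 = 3+.
Cation: ligand charges sum to 0; for the ion to be 3+, Mn = +3.

amminebis(pyridine)tris(triphenylphosphine)manganese(III) diazidooxalato(1,10-phenanthroline)rhenate(III)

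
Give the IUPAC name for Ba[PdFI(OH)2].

The 1 barium counter-ion carries a total charge of +2, so each complex ion is 2−.
Ligand charges: 2×hydroxo (-1 each), 1×iodo (-1 each), 1×fluoro (-1 each); total -4. So Pd + (-4) = 2−, giving Pd = +2.
The complex ion is anionic, so palladium takes the -ate form palladate(II).

barium fluorodihydroxoiodopalladate(II)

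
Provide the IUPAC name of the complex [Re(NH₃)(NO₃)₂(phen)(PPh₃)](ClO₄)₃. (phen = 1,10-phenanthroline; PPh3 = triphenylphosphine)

The 3 perchlorate counter-ions carry a total charge of -3, so each complex ion is 3+.
Ligand charges: 1×1,10-phenanthroline (neutral), 2×nitrato (-1 each), 1×triphenylphosphine (neutral), 1×ammine (neutral); total -2. So Re + (-2) = 3+, giving Re = +5.
Ligands are named alphabetically: ammine before nitrato before phenanthroline before triphenylphosphine.

amminedinitrato(1,10-phenanthroline)(triphenylphosphine)rhenium(V) perchlorate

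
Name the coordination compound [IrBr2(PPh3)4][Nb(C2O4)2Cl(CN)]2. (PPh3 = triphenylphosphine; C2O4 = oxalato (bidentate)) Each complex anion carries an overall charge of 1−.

dibromotetrakis(triphenylphosphine)iridium(IV) chlorocyanodioxalatoniobate(V)

Both ions are complex: the cation is named first with the plain metal name, the anion second with the -ate form; each ion's ligands are alphabetised independently.
The complex anion is given as 1−; its ligand charges sum to -6, so Nb = +5.
With 2 anions per cation, the cation must be 2×1 = 2+.
Cation: ligand charges sum to -2; for the ion to be 2+, Ir = +4.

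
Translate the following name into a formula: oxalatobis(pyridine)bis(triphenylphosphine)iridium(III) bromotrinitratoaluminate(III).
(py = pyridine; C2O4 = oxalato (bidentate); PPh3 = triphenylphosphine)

[Ir(C2O4)(PPh3)2(py)2][AlBr(NO3)3]

Cation [Ir…]: ligand charges -2, Ir(III) ⇒ ion charge 1+.
Anion [Al…]: ligand charges -4, Al(III) ⇒ ion charge 1−.
One 1+ cation balances one 1− anion.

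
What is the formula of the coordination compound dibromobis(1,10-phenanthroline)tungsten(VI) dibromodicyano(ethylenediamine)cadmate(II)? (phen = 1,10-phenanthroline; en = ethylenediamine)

Cation [W…]: ligand charges -2, W(VI) ⇒ ion charge 4+.
Anion [Cd…]: ligand charges -4, Cd(II) ⇒ ion charge 2−.
One 4+ cation requires 2 of the 2− anion.

[WBr2(phen)2][CdBr2(CN)2(en)]2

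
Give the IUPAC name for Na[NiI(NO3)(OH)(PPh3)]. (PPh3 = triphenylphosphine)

The 1 sodium counter-ion carries a total charge of +1, so each complex ion is 1−.
Ligand charges: 1×nitrato (-1 each), 1×triphenylphosphine (neutral), 1×iodo (-1 each), 1×hydroxo (-1 each); total -3. So Ni + (-3) = 1−, giving Ni = +2.
Ligands are named alphabetically: hydroxo before iodo before nitrato before triphenylphosphine.
The complex ion is anionic, so nickel takes the -ate form nickelate(II).

sodium hydroxoiodonitrato(triphenylphosphine)nickelate(II)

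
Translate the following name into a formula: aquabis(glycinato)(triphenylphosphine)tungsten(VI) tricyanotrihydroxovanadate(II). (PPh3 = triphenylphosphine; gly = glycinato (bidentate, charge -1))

Cation [W…]: ligand charges -2, W(VI) ⇒ ion charge 4+.
Anion [V…]: ligand charges -6, V(II) ⇒ ion charge 4−.

[W(gly)2(H2O)(PPh3)][V(CN)3(OH)3]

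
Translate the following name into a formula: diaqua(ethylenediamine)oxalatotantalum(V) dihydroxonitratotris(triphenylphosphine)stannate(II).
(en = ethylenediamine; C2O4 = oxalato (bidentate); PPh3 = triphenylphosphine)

Cation [Ta…]: ligand charges -2, Ta(V) ⇒ ion charge 3+.
Anion [Sn…]: ligand charges -3, Sn(II) ⇒ ion charge 1−.
One 3+ cation requires 3 of the 1− anion.

[Ta(C2O4)(en)(H2O)2][Sn(NO3)(OH)2(PPh3)3]3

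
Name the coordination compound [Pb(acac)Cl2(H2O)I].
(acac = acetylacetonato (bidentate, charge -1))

(acetylacetonato)aquadichloroiodolead(IV)

There is no counter-ion, so the complex is neutral overall.
Ligand charges: 1×aqua (neutral), 1×iodo (-1 each), 1×acetylacetonato (-1 each), 2×chloro (-1 each); total -4. So Pb + (-4) = 0, giving Pb = +4.
Ligands are named alphabetically: acetylacetonato before aqua before chloro before iodo.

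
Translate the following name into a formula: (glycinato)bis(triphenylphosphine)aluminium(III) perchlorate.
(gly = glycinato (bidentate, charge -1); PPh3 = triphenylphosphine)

[Al(gly)(PPh3)2](ClO4)2

Ligands: 1 glycinato (gly, -1), 2 triphenylphosphine (PPh3, neutral). Ligand charge sum = -1.
With Al in oxidation state +3, the complex ion is [Al...]^2+.
Charge balance with perchlorate (-1) requires 1 complex ion per 2 perchlorate.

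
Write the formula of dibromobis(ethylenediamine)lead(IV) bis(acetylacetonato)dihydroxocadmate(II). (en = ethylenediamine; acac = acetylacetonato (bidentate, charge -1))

[PbBr2(en)2][Cd(acac)2(OH)2]

Cation [Pb…]: ligand charges -2, Pb(IV) ⇒ ion charge 2+.
Anion [Cd…]: ligand charges -4, Cd(II) ⇒ ion charge 2−.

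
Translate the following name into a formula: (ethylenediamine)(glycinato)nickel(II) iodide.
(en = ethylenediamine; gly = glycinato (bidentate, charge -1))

Ligands: 1 ethylenediamine (en, neutral), 1 glycinato (gly, -1). Ligand charge sum = -1.
Charge balance with iodide (-1) requires 1 complex ion per 1 iodide.

[Ni(en)(gly)]I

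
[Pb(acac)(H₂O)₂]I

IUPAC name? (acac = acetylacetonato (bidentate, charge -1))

(acetylacetonato)diaqualead(II) iodide

The 1 iodide counter-ion carries a total charge of -1, so each complex ion is 1+.
Ligand charges: 1×acetylacetonato (-1 each), 2×aqua (neutral); total -1. So Pb + (-1) = 1+, giving Pb = +2.
Ligands are named alphabetically: acetylacetonato before aqua.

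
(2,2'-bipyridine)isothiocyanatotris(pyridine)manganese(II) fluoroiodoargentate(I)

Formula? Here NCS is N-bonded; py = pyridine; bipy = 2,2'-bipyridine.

[Mn(bipy)(NCS)(py)3][AgFI]

Cation [Mn…]: ligand charges -1, Mn(II) ⇒ ion charge 1+.
Anion [Ag…]: ligand charges -2, Ag(I) ⇒ ion charge 1−.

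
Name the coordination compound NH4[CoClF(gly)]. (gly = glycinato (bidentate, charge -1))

ammonium chlorofluoro(glycinato)cobaltate(II)

The 1 ammonium counter-ion carries a total charge of +1, so each complex ion is 1−.
Ligand charges: 1×chloro (-1 each), 1×glycinato (-1 each), 1×fluoro (-1 each); total -3. So Co + (-3) = 1−, giving Co = +2.
Ligands are named alphabetically: chloro before fluoro before glycinato.
The complex ion is anionic, so cobalt takes the -ate form cobaltate(II).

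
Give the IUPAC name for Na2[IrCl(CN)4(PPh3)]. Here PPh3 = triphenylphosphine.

The 2 sodium counter-ions carry a total charge of +2, so each complex ion is 2−.
Ligand charges: 1×chloro (-1 each), 4×cyano (-1 each), 1×triphenylphosphine (neutral); total -5. So Ir + (-5) = 2−, giving Ir = +3.
Ligands are named alphabetically: chloro before cyano before triphenylphosphine.
The complex ion is anionic, so iridium takes the -ate form iridate(III).

sodium chlorotetracyano(triphenylphosphine)iridate(III)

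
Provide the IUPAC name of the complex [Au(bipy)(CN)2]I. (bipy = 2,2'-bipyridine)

The 1 iodide counter-ion carries a total charge of -1, so each complex ion is 1+.
Ligand charges: 1×2,2'-bipyridine (neutral), 2×cyano (-1 each); total -2. So Au + (-2) = 1+, giving Au = +3.
Ligands are named alphabetically: bipyridine before cyano.

(2,2'-bipyridine)dicyanogold(III) iodide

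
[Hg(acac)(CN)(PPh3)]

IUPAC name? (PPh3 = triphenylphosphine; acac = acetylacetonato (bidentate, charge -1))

There is no counter-ion, so the complex is neutral overall.
Ligand charges: 1×triphenylphosphine (neutral), 1×acetylacetonato (-1 each), 1×cyano (-1 each); total -2. So Hg + (-2) = 0, giving Hg = +2.
Ligands are named alphabetically: acetylacetonato before cyano before triphenylphosphine.

(acetylacetonato)cyano(triphenylphosphine)mercury(II)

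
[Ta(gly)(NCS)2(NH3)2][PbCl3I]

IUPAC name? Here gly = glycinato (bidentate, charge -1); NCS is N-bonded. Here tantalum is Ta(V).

diammine(glycinato)diisothiocyanatotantalum(V) trichloroiodoplumbate(II)

Ta is given as +5; the cation's ligand charges sum to -3, so the complex cation is 2+.
A 1:1 salt means the anion carries the equal and opposite charge, 2−.
Anion: ligand charges sum to -4; for the ion to be 2−, Pb = +2.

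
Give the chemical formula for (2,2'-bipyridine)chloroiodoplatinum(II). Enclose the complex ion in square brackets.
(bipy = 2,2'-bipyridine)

[Pt(bipy)ClI]

Ligands: 1 2,2'-bipyridine (bipy, neutral), 1 iodo (I, -1), 1 chloro (Cl, -1). Ligand charge sum = -2.
With Pt in oxidation state +2, the complex ion is [Pt...].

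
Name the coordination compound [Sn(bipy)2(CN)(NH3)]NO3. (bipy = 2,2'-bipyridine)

The 1 nitrate counter-ion carries a total charge of -1, so each complex ion is 1+.
Ligand charges: 1×cyano (-1 each), 1×ammine (neutral), 2×2,2'-bipyridine (neutral); total -1. So Sn + (-1) = 1+, giving Sn = +2.
Ligands are named alphabetically: ammine before bipyridine before cyano.

amminebis(2,2'-bipyridine)cyanotin(II) nitrate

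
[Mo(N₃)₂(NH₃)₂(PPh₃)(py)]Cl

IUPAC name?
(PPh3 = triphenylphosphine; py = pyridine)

diamminediazido(pyridine)(triphenylphosphine)molybdenum(III) chloride

The 1 chloride counter-ion carries a total charge of -1, so each complex ion is 1+.
Ligand charges: 1×triphenylphosphine (neutral), 2×ammine (neutral), 2×azido (-1 each), 1×pyridine (neutral); total -2. So Mo + (-2) = 1+, giving Mo = +3.
Ligands are named alphabetically: ammine before azido before pyridine before triphenylphosphine.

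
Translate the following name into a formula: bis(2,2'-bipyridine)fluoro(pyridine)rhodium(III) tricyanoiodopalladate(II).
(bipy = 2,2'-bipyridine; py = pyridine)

Cation [Rh…]: ligand charges -1, Rh(III) ⇒ ion charge 2+.
Anion [Pd…]: ligand charges -4, Pd(II) ⇒ ion charge 2−.
One 2+ cation balances one 2− anion.

[Rh(bipy)2F(py)][Pd(CN)3I]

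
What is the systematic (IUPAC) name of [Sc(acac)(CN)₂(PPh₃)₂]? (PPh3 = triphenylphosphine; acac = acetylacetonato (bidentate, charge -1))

There is no counter-ion, so the complex is neutral overall.
Ligand charges: 2×cyano (-1 each), 2×triphenylphosphine (neutral), 1×acetylacetonato (-1 each); total -3. So Sc + (-3) = 0, giving Sc = +3.
Ligands are named alphabetically: acetylacetonato before cyano before triphenylphosphine.

(acetylacetonato)dicyanobis(triphenylphosphine)scandium(III)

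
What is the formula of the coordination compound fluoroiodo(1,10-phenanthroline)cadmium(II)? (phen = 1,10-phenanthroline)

Ligands: 1 iodo (I, -1), 1 1,10-phenanthroline (phen, neutral), 1 fluoro (F, -1). Ligand charge sum = -2.
With Cd in oxidation state +2, the complex ion is [Cd...].

[CdFI(phen)]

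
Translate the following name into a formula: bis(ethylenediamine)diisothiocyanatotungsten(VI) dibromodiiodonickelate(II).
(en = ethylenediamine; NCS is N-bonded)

Cation [W…]: ligand charges -2, W(VI) ⇒ ion charge 4+.
Anion [Ni…]: ligand charges -4, Ni(II) ⇒ ion charge 2−.
One 4+ cation requires 2 of the 2− anion.

[W(en)2(NCS)2][NiBr2I2]2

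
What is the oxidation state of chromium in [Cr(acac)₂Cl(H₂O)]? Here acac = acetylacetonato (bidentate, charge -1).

No counter-ion: the bracketed complex is neutral.
Ligand charges: 2×acac = -2; 1×Cl = -1; 1×H2O neutral; sum -3.
Cr + (-3) = 0 ⇒ Cr is +3.

+3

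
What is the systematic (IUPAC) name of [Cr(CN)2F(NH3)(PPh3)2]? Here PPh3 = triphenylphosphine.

There is no counter-ion, so the complex is neutral overall.
Ligand charges: 2×triphenylphosphine (neutral), 1×fluoro (-1 each), 2×cyano (-1 each), 1×ammine (neutral); total -3. So Cr + (-3) = 0, giving Cr = +3.
Ligands are named alphabetically: ammine before cyano before fluoro before triphenylphosphine.

amminedicyanofluorobis(triphenylphosphine)chromium(III)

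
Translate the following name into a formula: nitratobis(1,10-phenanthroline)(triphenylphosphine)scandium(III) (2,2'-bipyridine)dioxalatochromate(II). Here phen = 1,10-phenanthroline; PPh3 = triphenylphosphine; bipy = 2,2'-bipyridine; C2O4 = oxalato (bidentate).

[Sc(NO3)(phen)2(PPh3)][Cr(bipy)(C2O4)2]

Cation [Sc…]: ligand charges -1, Sc(III) ⇒ ion charge 2+.
Anion [Cr…]: ligand charges -4, Cr(II) ⇒ ion charge 2−.
One 2+ cation balances one 2− anion.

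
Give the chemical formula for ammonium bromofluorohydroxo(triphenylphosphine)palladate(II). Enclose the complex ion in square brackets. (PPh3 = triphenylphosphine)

NH4[PdBrF(OH)(PPh3)]

Ligands: 1 hydroxo (OH, -1), 1 bromo (Br, -1), 1 fluoro (F, -1), 1 triphenylphosphine (PPh3, neutral). Ligand charge sum = -3.
With Pd in oxidation state +2, the complex ion is [Pd...]^1−.
Charge balance with ammonium (+1) requires 1 complex ion per 1 ammonium.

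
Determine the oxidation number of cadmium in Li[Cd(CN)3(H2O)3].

+2

1 lithium outside the brackets (+1 each) → the complex ion is 1−.
Ligand charges: 3×CN = -3; 3×H2O neutral; sum -3.
Cd + (-3) = 1− ⇒ Cd is +2.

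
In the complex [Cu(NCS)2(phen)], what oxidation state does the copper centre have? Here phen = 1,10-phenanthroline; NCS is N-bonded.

No counter-ion: the bracketed complex is neutral.
Ligand charges: 1×phen neutral; 2×NCS = -2; sum -2.
Cu + (-2) = 0 ⇒ Cu is +2.

+2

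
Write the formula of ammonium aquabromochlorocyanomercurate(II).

Ligands: 1 aqua (H2O, neutral), 1 cyano (CN, -1), 1 chloro (Cl, -1), 1 bromo (Br, -1). Ligand charge sum = -3.
With Hg in oxidation state +2, the complex ion is [Hg...]^1−.
Charge balance with ammonium (+1) requires 1 complex ion per 1 ammonium.

NH4[HgBrCl(CN)(H2O)]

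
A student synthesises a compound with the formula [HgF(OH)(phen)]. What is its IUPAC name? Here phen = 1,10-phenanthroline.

There is no counter-ion, so the complex is neutral overall.
Ligand charges: 1×fluoro (-1 each), 1×hydroxo (-1 each), 1×1,10-phenanthroline (neutral); total -2. So Hg + (-2) = 0, giving Hg = +2.
Ligands are named alphabetically: fluoro before hydroxo before phenanthroline.

fluorohydroxo(1,10-phenanthroline)mercury(II)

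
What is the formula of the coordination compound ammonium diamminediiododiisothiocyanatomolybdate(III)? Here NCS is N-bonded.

Ligands: 2 iodo (I, -1), 2 ammine (NH3, neutral), 2 isothiocyanato (NCS, -1). Ligand charge sum = -4.
With Mo in oxidation state +3, the complex ion is [Mo...]^1−.
Charge balance with ammonium (+1) requires 1 complex ion per 1 ammonium.

NH4[MoI2(NCS)2(NH3)2]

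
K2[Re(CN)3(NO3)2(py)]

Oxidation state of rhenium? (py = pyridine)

2 potassium outside the brackets (+1 each) → the complex ion is 2−.
Ligand charges: 1×py neutral; 2×NO3 = -2; 3×CN = -3; sum -5.
Re + (-5) = 2− ⇒ Re is +3.

+3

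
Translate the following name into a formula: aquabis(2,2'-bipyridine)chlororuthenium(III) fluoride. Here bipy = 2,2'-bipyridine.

Ligands: 2 2,2'-bipyridine (bipy, neutral), 1 chloro (Cl, -1), 1 aqua (H2O, neutral). Ligand charge sum = -1.
With Ru in oxidation state +3, the complex ion is [Ru...]^2+.
Charge balance with fluoride (-1) requires 1 complex ion per 2 fluoride.

[Ru(bipy)2Cl(H2O)]F2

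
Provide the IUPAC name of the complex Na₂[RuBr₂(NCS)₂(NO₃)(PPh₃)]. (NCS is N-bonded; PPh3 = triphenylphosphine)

sodium dibromodiisothiocyanatonitrato(triphenylphosphine)ruthenate(III)

The 2 sodium counter-ions carry a total charge of +2, so each complex ion is 2−.
Ligand charges: 2×isothiocyanato (-1 each), 1×nitrato (-1 each), 1×triphenylphosphine (neutral), 2×bromo (-1 each); total -5. So Ru + (-5) = 2−, giving Ru = +3.
The complex ion is anionic, so ruthenium takes the -ate form ruthenate(III).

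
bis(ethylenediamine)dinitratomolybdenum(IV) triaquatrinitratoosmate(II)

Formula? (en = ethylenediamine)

[Mo(en)2(NO3)2][Os(H2O)3(NO3)3]2

Cation [Mo…]: ligand charges -2, Mo(IV) ⇒ ion charge 2+.
Anion [Os…]: ligand charges -3, Os(II) ⇒ ion charge 1−.
One 2+ cation requires 2 of the 1− anion.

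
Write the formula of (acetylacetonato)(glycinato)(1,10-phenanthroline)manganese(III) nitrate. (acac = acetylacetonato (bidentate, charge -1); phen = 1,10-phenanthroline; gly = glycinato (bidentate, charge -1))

Ligands: 1 acetylacetonato (acac, -1), 1 1,10-phenanthroline (phen, neutral), 1 glycinato (gly, -1). Ligand charge sum = -2.
With Mn in oxidation state +3, the complex ion is [Mn...]^1+.
Charge balance with nitrate (-1) requires 1 complex ion per 1 nitrate.

[Mn(acac)(gly)(phen)]NO3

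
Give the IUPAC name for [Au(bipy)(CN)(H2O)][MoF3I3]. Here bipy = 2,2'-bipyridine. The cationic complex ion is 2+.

Both ions are complex: the cation is named first with the plain metal name, the anion second with the -ate form; each ion's ligands are alphabetised independently.
The complex cation is given as 2+; its ligand charges sum to -1, so Au = +3.
A 1:1 salt means the anion carries the equal and opposite charge, 2−.
Anion: ligand charges sum to -6; for the ion to be 2−, Mo = +4.

aqua(2,2'-bipyridine)cyanogold(III) trifluorotriiodomolybdate(IV)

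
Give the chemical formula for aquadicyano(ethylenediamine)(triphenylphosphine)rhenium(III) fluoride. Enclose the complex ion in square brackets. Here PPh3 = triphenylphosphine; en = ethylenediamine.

[Re(CN)2(en)(H2O)(PPh3)]F

Ligands: 2 cyano (CN, -1), 1 triphenylphosphine (PPh3, neutral), 1 ethylenediamine (en, neutral), 1 aqua (H2O, neutral). Ligand charge sum = -2.
With Re in oxidation state +3, the complex ion is [Re...]^1+.
Charge balance with fluoride (-1) requires 1 complex ion per 1 fluoride.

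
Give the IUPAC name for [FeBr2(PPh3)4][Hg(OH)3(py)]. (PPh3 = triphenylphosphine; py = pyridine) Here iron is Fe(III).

dibromotetrakis(triphenylphosphine)iron(III) trihydroxo(pyridine)mercurate(II)

Both ions are complex: the cation is named first with the plain metal name, the anion second with the -ate form; each ion's ligands are alphabetised independently.
Fe is given as +3; the cation's ligand charges sum to -2, so the complex cation is 1+.
A 1:1 salt means the anion carries the equal and opposite charge, 1−.
Anion: ligand charges sum to -3; for the ion to be 1−, Hg = +2.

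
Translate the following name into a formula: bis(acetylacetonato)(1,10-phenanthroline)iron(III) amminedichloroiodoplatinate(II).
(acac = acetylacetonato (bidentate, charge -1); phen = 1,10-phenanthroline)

[Fe(acac)2(phen)][PtCl2I(NH3)]

Cation [Fe…]: ligand charges -2, Fe(III) ⇒ ion charge 1+.
Anion [Pt…]: ligand charges -3, Pt(II) ⇒ ion charge 1−.
One 1+ cation balances one 1− anion.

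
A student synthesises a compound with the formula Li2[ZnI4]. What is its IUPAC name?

lithium tetraiodozincate(II)

The 2 lithium counter-ions carry a total charge of +2, so each complex ion is 2−.
Ligand charges: 4×iodo (-1 each); total -4. So Zn + (-4) = 2−, giving Zn = +2.
The complex ion is anionic, so zinc takes the -ate form zincate(II).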